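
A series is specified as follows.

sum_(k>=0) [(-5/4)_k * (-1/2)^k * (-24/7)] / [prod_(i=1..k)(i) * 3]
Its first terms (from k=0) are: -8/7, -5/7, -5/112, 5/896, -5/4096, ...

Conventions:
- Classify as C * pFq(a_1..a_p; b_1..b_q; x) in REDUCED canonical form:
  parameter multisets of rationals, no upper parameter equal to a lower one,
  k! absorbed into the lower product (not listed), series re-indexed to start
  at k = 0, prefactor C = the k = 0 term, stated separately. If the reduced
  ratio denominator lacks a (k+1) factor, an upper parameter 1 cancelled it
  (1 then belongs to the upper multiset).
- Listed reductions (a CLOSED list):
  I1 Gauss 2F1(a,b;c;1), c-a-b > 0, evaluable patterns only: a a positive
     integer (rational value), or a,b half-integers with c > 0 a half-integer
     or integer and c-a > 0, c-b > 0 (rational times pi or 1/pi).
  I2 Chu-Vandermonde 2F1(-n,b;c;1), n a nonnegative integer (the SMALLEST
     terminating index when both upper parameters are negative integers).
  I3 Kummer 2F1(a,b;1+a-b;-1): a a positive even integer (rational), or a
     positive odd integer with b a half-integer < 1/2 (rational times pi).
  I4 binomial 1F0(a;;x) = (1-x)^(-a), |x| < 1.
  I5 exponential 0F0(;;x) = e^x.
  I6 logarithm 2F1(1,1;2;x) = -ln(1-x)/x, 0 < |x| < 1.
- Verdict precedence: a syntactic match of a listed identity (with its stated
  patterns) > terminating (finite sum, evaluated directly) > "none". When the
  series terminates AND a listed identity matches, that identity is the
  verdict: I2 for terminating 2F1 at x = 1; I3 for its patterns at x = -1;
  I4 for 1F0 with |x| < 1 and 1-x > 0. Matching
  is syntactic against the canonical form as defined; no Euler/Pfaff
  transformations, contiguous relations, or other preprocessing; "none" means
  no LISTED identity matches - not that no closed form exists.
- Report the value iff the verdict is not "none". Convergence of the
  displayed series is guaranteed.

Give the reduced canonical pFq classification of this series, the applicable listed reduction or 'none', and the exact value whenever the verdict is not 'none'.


Canonical form: C = -8/7 times 1F0 with upper {-5/4}, lower {-}, x = -1/2. Verdict: the I4 binomial reduction fires (the 1F0 binomial series: exponent 5/4, x = -1/2). Sum: (-8/7) * (3/2)^(5/4).

Structural cue: t_0 being -8/7, the product of the first k integers (prefactor -8/7) is k!.
Term ratio: r(k) = (-1/2) * (k-5/4) / [(k+1)] - rational in k. x = (-1/2); t_0 = -8/7; negate the roots.


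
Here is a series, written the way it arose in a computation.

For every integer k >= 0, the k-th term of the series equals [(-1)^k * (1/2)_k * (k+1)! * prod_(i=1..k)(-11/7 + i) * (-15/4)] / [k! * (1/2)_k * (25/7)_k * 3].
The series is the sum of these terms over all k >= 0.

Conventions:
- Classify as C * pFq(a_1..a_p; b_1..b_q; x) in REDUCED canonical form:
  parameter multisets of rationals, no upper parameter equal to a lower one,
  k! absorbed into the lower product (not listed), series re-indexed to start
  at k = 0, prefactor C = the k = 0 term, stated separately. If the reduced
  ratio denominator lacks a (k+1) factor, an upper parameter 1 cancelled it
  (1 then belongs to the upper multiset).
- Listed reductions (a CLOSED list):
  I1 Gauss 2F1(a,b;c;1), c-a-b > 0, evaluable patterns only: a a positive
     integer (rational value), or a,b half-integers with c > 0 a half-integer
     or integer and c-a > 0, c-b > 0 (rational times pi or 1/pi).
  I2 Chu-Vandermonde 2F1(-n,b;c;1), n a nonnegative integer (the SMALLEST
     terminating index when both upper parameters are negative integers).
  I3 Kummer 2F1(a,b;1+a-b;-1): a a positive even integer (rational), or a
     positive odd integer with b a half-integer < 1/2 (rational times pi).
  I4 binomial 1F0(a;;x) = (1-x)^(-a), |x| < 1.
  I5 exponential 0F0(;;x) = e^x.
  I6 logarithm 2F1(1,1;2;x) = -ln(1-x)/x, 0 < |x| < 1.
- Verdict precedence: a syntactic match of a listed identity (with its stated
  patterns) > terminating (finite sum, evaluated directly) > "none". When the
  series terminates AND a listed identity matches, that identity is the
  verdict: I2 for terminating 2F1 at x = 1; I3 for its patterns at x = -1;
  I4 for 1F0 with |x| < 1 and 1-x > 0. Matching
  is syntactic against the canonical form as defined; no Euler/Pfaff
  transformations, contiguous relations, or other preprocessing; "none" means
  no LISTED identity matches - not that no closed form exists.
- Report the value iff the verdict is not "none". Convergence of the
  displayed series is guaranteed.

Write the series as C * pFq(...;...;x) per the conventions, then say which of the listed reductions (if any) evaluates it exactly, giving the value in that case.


First insight: with t_0 = -5/4, the running product (C = -5/4, x = -1) telescopes to a rising factorial.
Step ratio: r(k) = (-1) * (k-4/7) (k+2) / [(k+25/7) (k+1)] - rational in k, leading ratio (-1); with t_0 = -5/4, classification follows.

At argument -1: a 2F1 with upper {-4/7, 2}, lower {25/7}, scaled by C = -5/4. Verdict: the Kummer evaluation I3 applies (x = -1; c = 25/7 equals 1+a-b for upper {-4/7, 2}: listed pattern). Exact value: -45/28.


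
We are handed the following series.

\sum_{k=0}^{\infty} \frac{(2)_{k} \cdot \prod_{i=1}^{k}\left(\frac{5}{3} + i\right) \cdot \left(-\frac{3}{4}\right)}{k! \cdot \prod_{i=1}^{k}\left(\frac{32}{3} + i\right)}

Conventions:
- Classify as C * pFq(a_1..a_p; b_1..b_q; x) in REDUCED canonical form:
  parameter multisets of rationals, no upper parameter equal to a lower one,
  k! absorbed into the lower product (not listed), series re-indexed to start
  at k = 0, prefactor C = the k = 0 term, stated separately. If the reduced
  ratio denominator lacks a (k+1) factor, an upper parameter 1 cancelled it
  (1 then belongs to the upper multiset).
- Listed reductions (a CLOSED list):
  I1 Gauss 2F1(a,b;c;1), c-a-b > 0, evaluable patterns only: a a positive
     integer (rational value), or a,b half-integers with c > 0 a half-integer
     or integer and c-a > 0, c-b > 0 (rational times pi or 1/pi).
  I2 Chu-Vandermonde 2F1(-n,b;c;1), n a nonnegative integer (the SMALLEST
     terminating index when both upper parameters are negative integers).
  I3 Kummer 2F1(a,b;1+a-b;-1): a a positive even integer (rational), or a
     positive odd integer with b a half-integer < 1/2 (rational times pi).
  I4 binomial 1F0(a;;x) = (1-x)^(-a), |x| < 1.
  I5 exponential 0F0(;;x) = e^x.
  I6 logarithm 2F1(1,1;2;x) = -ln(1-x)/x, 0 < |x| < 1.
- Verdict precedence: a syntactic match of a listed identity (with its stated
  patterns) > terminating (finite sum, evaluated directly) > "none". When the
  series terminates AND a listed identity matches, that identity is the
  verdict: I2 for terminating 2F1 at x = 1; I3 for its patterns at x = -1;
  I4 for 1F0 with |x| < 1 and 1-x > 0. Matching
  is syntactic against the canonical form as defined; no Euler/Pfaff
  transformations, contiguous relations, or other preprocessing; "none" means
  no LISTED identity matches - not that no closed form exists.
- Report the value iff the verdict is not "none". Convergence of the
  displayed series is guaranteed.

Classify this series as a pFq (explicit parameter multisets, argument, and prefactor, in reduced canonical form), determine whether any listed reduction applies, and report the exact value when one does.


Canonical form: C = -\frac{3}{4} times 2F1 with upper {2, \frac{8}{3}}, lower {\frac{35}{3}}, x = 1. Verdict: this is the Gauss summation I1 (x = 1: the Gamma ratio telescopes since c-a-b = 7 > 0 and a = 2 in Z>0). Sum: -\frac{29}{21}.

First insight: t_0 being -\frac{3}{4}, the running product (C = -3/4) telescopes to a rising factorial.
Consecutive-term ratio: r(k) = 1 * (k+2) (k+\frac{8}{3}) / [(k+\frac{35}{3}) (k+1)] - rational in k. x = 1; t_0 = -\frac{3}{4}; negate the roots.


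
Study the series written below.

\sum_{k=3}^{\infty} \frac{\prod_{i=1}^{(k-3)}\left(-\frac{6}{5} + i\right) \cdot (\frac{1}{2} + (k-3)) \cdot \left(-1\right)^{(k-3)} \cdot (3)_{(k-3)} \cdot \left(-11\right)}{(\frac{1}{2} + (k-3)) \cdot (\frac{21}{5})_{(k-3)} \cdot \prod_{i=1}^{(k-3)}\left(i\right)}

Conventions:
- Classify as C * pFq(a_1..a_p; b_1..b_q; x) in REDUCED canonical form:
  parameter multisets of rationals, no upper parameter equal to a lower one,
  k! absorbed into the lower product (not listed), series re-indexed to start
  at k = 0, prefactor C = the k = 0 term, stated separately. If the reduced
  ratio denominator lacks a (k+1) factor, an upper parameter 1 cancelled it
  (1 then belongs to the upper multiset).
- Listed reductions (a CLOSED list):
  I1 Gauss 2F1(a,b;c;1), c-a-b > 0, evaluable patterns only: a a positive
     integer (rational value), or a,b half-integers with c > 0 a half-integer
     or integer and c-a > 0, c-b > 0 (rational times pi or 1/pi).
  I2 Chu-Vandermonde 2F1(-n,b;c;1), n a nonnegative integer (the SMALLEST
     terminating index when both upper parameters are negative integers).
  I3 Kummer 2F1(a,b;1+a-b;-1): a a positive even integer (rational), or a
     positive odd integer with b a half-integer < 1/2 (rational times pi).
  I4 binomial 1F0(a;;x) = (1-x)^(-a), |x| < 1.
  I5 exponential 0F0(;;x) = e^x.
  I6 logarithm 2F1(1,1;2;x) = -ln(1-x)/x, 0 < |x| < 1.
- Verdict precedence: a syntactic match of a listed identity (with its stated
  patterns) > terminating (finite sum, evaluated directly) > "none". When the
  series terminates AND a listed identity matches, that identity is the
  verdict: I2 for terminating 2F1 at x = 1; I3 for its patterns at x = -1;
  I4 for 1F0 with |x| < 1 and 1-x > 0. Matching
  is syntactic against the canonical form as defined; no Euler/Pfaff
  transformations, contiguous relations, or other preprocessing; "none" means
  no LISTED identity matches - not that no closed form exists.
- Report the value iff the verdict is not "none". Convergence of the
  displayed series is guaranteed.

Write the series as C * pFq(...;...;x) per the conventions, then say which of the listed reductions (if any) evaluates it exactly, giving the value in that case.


Classification (C = -11): 2F1 with upper {-\frac{1}{5}, 3}, lower {\frac{21}{5}}, argument x = -1. Verdict: none. A 2F1 with upper {-\frac{1}{5}, 3} fits none of I1-I6 at x = -1; the sum runs forever.

Structural cue: with t_0 = -11, the running product (C = -11, x = -1) telescopes to a rising factorial.
Ratio: r(k) = -1 * (k-\frac{1}{5}) (k+3) / [(k+\frac{21}{5}) (k+1)] ; factor over Q: parameters, x = -1, and C = -11.


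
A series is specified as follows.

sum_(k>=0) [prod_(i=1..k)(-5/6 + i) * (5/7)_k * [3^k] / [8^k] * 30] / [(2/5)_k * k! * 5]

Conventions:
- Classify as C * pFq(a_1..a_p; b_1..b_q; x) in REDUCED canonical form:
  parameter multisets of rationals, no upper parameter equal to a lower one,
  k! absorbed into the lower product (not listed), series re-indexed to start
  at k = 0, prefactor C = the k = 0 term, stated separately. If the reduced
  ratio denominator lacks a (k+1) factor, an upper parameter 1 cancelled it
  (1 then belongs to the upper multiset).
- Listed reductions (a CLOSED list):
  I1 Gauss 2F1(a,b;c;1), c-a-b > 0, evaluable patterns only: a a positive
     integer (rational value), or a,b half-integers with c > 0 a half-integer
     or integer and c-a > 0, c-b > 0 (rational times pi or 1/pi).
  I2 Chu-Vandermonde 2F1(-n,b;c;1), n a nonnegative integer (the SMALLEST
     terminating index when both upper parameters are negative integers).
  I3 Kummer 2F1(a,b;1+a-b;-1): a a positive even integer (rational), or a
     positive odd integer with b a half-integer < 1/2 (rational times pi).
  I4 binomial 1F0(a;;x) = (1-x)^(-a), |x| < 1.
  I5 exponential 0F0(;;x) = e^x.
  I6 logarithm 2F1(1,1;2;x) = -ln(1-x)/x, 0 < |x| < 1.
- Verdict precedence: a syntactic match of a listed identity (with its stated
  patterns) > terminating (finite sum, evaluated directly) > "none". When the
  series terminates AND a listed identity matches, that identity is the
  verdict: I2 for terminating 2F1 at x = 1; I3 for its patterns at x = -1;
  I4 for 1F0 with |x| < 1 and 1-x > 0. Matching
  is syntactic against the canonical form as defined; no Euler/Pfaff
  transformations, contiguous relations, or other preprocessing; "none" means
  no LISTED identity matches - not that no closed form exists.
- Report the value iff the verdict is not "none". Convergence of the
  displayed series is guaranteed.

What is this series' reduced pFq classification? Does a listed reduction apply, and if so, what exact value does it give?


Classification (C = 6): 2F1 with upper {1/6, 5/7}, lower {2/5}, argument x = 3/8. Verdict: none - at argument 3/8 the multisets {1/6, 5/7} ; {2/5} match no listed identity.

The tell: t_0 = 6 here, and the two geometric factors (C = 6) combine into one argument.
Adjacent-term ratio: r(k) = (3/8) * (k+1/6) (k+5/7) / [(k+2/5) (k+1)] - poly over poly, x = (3/8) from leading terms; C = 6 at k = 0.


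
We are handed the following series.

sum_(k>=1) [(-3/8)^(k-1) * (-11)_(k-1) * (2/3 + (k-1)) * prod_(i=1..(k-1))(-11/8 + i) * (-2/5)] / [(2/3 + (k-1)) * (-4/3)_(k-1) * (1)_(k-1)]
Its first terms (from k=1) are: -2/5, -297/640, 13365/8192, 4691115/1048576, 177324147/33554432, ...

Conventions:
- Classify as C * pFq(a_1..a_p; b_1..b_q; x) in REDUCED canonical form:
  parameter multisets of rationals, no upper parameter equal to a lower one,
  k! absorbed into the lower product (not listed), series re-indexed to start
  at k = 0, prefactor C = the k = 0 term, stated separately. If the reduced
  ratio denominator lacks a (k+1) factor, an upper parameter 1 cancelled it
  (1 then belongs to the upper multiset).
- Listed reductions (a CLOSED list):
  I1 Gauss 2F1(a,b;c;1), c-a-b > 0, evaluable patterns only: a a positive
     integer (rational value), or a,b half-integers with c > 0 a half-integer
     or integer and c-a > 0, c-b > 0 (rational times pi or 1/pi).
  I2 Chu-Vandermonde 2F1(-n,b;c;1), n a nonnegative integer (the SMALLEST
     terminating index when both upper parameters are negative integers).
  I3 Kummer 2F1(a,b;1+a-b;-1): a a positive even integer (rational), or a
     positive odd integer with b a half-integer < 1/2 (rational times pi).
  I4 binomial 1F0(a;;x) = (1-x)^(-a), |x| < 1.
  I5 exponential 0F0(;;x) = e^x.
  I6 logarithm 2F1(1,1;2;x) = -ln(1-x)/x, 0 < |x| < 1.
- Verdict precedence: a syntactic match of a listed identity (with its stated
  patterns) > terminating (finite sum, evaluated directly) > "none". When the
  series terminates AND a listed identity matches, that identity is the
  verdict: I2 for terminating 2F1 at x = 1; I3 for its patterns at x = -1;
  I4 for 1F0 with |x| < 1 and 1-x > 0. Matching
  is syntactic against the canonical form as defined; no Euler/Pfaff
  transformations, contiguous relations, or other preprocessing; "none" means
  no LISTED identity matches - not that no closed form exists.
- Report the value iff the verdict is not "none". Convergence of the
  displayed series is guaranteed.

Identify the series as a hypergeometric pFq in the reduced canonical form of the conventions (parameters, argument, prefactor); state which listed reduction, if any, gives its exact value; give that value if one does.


Key observation: t_0 being -2/5, (1)_k (C = -2/5) is k! itself.
Ratio: r(k) = (-3/8) * (k-11) (k-3/8) / [(k-4/3) (k+1)] - rational in k, leading ratio (-3/8); with t_0 = -2/5, classification follows.

This is -2/5 * 2F1(-11, -3/8; -4/3; -3/8) in reduced canonical form. Verdict: terminating - upper parameter -11 makes this a finite sum (last index 11), evaluated exactly. Its exact value is 53958719618220672641533741/3211209208351358745313280.


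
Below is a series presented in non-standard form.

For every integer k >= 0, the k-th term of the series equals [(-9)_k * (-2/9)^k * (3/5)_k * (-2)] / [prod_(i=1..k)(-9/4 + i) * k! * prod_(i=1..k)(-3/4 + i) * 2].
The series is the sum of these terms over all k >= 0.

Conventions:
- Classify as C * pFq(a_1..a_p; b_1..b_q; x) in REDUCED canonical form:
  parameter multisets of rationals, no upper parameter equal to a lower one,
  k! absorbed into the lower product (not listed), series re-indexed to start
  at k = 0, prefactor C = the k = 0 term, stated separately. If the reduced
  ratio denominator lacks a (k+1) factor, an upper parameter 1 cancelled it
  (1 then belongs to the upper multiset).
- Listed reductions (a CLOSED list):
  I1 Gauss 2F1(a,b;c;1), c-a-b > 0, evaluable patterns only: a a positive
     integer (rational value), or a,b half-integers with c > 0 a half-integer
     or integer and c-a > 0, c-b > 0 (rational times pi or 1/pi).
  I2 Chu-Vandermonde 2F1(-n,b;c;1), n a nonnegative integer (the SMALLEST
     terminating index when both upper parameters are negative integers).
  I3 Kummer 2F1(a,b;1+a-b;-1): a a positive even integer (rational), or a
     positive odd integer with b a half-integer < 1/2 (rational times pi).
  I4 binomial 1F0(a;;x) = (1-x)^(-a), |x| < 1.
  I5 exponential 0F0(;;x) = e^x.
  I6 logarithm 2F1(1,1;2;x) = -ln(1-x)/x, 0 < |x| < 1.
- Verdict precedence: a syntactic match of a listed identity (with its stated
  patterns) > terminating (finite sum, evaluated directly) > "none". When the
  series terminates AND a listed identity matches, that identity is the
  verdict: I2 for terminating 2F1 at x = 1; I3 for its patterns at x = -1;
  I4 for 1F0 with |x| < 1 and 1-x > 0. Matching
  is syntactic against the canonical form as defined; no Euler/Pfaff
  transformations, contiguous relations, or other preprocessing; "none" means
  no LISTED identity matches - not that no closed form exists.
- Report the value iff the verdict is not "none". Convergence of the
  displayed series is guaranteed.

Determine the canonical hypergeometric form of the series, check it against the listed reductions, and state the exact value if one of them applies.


Reduced: x = -2/9, 2F2, upper = {-9, 3/5}, lower = {-5/4, 1/4}, C = -1. Verdict: terminating. (-9)_k vanishes past k = 9, leaving a 10-term sum, computed directly. Sum: -13184381837060062248409926817/414438568222553668212890625.

The tell: with t_0 = -1, the constant factors (C = -1) combine into one prefactor.
Term ratio: r(k) = (-2/9) * (k-9) (k+3/5) / [(k-5/4) (k+1/4) (k+1)] - rational in k, leading ratio (-2/9); with t_0 = -1, classification follows.


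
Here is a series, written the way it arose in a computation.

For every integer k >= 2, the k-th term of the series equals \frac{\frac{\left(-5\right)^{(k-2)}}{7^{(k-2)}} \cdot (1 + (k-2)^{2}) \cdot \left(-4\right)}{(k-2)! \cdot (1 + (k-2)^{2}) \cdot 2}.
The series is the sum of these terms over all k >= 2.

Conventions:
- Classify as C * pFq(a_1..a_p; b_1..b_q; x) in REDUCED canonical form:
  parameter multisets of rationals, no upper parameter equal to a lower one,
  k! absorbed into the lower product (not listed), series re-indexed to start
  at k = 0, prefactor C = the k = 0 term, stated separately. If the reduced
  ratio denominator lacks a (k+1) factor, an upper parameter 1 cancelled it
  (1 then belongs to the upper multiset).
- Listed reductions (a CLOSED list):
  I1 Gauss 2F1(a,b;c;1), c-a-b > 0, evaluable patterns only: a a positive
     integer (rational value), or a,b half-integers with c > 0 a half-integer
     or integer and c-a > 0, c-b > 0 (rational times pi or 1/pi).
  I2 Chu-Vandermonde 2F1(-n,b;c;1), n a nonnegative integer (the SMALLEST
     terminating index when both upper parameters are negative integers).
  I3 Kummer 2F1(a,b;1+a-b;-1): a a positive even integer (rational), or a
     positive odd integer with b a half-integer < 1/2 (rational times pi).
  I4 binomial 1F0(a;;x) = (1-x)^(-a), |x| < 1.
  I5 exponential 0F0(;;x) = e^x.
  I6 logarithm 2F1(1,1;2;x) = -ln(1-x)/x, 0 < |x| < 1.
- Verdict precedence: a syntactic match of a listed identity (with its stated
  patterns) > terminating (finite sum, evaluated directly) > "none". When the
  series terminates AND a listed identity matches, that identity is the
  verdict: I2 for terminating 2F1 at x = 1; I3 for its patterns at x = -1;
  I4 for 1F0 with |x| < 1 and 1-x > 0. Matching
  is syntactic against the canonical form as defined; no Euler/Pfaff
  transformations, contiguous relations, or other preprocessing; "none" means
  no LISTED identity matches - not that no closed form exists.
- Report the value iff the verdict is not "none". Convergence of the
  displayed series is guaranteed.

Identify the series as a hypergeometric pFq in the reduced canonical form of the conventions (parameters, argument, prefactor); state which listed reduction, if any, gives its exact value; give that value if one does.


x = -\frac{5}{7} here; the reduced form reads 0F0, upper {-}, lower {-}, C = -2. Verdict at x = -\frac{5}{7}: the exponential series (I5) matches (the 0F0 exponential series at x = -\frac{5}{7}). Hence: \left(-2\right) \cdot e^{-\frac{5}{7}}.

Key observation: x = -\frac{5}{7} and the constant factors (prefactor -2) combine into one prefactor.
Adjacent-term ratio: r(k) = -\frac{5}{7} * 1 / [(k+1)] ; factor over Q: parameters, x = -\frac{5}{7}, and C = -2.


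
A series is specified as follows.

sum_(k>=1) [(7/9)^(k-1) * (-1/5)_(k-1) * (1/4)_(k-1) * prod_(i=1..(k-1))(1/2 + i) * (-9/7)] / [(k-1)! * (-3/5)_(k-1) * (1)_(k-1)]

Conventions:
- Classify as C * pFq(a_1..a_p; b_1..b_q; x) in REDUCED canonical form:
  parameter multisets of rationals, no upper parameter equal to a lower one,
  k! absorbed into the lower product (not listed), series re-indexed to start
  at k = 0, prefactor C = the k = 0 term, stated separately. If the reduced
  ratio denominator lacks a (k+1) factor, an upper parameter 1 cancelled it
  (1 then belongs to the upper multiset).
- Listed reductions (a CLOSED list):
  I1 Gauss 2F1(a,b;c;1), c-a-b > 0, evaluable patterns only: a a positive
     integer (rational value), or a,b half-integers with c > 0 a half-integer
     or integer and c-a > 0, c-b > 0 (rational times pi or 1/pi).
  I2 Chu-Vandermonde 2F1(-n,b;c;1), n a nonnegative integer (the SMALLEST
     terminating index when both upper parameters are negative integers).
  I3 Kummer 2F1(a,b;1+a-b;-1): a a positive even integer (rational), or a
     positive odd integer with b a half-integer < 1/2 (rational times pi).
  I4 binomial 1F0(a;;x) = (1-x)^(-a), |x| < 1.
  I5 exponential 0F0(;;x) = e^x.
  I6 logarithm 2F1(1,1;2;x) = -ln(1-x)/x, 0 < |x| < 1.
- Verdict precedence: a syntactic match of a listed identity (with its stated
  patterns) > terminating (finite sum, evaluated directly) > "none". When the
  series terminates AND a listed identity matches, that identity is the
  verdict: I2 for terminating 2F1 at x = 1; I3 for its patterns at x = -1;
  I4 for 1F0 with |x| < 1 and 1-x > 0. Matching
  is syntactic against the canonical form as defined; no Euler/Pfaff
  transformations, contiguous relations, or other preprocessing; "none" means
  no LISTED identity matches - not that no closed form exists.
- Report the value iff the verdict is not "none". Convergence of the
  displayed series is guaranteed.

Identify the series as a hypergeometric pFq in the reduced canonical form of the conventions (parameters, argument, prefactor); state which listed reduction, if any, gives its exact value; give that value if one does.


At argument 7/9: a 3F2 with upper {-1/5, 1/4, 3/2}, lower {-3/5, 1}, scaled by C = -9/7. Verdict: none. No listed pattern accepts 3F2(-1/5, 1/4, 3/2; -3/5, 1; 7/9).

First insight: t_0 = -9/7 here, and the denominator's factorial ratio (C = -9/7, x = 7/9) is a lower Pochhammer.
Adjacent-term ratio: r(k) = (7/9) * (k-1/5) (k+1/4) (k+3/2) / [(k-3/5) (k+1) (k+1)] - rational; roots negated = parameters, x = (7/9), C = -9/7.


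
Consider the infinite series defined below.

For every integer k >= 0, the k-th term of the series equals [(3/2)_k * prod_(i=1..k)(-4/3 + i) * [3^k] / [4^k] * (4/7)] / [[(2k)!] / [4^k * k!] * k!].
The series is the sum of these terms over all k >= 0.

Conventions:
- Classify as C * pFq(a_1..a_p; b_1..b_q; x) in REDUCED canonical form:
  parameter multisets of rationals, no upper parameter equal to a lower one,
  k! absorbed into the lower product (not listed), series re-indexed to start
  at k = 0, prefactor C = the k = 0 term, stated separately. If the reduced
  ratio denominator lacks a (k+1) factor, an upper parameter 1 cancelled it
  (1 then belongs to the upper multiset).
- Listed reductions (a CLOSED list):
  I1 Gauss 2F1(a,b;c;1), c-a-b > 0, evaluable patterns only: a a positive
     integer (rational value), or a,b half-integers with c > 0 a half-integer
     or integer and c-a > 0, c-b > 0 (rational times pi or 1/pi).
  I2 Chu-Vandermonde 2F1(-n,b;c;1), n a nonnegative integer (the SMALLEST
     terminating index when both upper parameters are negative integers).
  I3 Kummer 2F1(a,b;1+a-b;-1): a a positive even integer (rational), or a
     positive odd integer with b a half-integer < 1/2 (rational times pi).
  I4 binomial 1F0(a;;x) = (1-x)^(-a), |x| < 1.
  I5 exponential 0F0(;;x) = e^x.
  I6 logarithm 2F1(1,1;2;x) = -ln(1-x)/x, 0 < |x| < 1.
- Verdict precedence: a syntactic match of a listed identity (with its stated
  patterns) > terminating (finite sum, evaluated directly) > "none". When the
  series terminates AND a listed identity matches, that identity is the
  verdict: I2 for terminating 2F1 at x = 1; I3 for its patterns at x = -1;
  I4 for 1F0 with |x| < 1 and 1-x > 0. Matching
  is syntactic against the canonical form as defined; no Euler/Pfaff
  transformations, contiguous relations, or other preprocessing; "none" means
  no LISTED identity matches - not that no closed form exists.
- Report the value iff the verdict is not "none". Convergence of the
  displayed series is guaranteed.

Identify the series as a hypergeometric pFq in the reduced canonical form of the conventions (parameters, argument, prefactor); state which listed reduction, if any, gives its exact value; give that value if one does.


The tell: x = (3/4) and the two geometric factors (prefactor 4/7) combine into one argument.
Adjacent-term ratio: r(k) = (3/4) * (k-1/3) (k+3/2) / [(k+1/2) (k+1)] - rational in k. x = (3/4); t_0 = 4/7; negate the roots.

This is 4/7 * 2F1(-1/3, 3/2; 1/2; 3/4) in reduced canonical form. Verdict: none - this 2F1 at x = 3/4 matches no listed pattern, and upper {-1/3, 3/2} holds no stopper.


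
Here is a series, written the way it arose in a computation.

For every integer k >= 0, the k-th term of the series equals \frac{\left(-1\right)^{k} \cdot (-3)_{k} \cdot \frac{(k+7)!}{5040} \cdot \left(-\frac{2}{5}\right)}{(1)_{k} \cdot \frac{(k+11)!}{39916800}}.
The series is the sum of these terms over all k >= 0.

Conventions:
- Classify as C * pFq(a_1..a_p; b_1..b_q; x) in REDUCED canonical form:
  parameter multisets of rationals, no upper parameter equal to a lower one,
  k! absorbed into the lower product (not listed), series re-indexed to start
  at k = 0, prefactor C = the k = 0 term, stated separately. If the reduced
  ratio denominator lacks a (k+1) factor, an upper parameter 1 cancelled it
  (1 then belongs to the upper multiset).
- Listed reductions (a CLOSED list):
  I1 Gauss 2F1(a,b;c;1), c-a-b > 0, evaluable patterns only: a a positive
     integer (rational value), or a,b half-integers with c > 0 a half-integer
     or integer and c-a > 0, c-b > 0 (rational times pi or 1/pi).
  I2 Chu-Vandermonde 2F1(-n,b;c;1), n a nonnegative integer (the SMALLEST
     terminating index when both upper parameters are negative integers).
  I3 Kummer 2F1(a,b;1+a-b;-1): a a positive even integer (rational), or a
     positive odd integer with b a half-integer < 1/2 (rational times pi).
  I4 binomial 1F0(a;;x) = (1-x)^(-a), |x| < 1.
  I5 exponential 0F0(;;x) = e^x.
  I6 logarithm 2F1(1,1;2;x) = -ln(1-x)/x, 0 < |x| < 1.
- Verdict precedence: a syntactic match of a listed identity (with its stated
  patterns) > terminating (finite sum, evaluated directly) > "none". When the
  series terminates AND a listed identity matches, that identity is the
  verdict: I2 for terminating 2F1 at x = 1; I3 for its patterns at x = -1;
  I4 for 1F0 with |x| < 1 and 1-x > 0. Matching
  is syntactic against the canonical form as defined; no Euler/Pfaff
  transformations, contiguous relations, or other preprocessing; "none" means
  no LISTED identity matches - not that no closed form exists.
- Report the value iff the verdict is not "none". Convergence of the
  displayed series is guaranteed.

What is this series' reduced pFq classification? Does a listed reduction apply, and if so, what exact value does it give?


x = -1 here; the reduced form reads 2F1, upper {-3, 8}, lower {12}, C = -\frac{2}{5}. Verdict: this is Kummer (I3) (x = -1; c = 12 equals 1+a-b for upper {-3, 8}: listed pattern). Its exact value is -\frac{66}{35}.

Key step: x = -1 and the factorial ratio (C = -2/5, x = -1) (k+a-1)!/(a-1)! is a rising factorial (a)_k.
Consecutive-term ratio: r(k) = -1 * (k-3) (k+8) / [(k+12) (k+1)] - rational in k. x = -1; t_0 = -\frac{2}{5}; negate the roots.


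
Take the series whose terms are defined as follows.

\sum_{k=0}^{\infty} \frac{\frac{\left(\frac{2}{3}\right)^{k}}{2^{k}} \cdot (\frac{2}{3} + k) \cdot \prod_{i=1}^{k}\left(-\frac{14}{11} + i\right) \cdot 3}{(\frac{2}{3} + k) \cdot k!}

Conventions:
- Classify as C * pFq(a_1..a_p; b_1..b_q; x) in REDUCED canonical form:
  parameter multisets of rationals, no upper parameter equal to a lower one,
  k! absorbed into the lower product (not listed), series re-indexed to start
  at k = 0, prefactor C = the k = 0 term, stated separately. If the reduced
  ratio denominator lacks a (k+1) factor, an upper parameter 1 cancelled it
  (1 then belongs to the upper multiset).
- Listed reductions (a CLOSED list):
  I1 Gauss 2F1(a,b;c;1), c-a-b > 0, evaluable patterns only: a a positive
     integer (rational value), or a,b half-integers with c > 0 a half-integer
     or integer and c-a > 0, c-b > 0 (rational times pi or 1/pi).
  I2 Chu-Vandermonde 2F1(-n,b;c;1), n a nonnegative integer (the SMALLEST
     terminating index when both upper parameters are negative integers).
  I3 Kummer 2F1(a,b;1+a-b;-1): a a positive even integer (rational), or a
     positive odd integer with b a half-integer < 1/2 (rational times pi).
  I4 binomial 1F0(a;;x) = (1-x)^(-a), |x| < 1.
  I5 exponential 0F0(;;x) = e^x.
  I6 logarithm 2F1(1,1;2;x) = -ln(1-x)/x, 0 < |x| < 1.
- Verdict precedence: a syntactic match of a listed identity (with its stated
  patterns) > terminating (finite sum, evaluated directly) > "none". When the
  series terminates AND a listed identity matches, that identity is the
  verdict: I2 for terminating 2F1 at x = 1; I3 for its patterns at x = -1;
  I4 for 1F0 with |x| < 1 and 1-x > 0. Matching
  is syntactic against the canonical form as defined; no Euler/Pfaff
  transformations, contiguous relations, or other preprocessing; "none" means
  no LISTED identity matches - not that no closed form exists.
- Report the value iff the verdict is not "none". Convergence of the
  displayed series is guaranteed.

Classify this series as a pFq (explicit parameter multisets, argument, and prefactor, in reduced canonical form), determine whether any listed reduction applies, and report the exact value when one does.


At argument \frac{1}{3}: a 1F0 with upper {-\frac{3}{11}}, lower {-}, scaled by C = 3. Verdict: this is the binomial series (I4) (the 1F0 binomial series: exponent 3/11, x = \frac{1}{3}). Its exact value is 3 \cdot \left(\frac{2}{3}\right)^{\frac{3}{11}}.

Structural cue: with t_0 = 3, the two k-th powers (C = 3, x = 1/3) combine into one argument.
Ratio: r(k) = \frac{1}{3} * (k-\frac{3}{11}) / [(k+1)] ; factor over Q: parameters, x = \frac{1}{3}, and C = 3.


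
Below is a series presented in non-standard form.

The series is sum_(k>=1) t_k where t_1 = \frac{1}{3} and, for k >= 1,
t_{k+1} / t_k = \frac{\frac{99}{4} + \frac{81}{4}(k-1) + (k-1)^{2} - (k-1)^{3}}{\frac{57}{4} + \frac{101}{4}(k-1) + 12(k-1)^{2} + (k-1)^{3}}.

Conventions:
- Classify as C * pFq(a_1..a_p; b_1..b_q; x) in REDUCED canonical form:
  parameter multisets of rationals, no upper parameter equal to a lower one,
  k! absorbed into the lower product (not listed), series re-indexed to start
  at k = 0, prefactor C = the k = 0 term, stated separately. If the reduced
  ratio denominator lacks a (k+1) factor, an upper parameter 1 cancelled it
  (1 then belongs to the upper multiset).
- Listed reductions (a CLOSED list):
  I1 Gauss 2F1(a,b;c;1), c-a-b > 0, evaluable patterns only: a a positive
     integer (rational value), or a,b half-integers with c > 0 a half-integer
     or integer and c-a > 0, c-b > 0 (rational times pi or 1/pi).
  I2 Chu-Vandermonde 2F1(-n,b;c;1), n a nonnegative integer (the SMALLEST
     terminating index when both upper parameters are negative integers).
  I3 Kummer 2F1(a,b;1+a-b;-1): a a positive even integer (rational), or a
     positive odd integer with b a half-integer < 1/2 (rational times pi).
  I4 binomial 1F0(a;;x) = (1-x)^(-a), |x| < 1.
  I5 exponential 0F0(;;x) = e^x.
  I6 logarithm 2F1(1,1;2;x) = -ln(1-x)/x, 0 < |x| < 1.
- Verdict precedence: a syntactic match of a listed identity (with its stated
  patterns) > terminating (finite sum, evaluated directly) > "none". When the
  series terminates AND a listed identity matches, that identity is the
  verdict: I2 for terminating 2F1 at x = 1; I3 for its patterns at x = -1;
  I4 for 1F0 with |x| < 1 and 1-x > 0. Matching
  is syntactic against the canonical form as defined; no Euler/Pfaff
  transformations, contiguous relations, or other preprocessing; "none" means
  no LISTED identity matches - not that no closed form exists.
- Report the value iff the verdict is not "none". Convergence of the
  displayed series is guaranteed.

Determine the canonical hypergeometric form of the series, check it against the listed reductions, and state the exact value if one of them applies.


Structural cue: from the first term \frac{1}{3}: factor the ratio over Q (prefactor 1/3): negated roots = parameters.
Adjacent-term ratio: r(k) = -1 * (k-\frac{11}{2}) (k+3) / [(k+\frac{19}{2}) (k+1)] - rational in k. x = -1; t_0 = \frac{1}{3}; negate the roots.

Prefactor \frac{1}{3}, argument -1: 2F1 with upper {-\frac{11}{2}, 3} over lower {\frac{19}{2}}. Verdict: Kummer's theorem (I3) matches (x = -1; c = \frac{19}{2} equals 1+a-b for upper {-\frac{11}{2}, 3}: listed pattern). Its exact value is \frac{36465}{65536} \cdot \pi.


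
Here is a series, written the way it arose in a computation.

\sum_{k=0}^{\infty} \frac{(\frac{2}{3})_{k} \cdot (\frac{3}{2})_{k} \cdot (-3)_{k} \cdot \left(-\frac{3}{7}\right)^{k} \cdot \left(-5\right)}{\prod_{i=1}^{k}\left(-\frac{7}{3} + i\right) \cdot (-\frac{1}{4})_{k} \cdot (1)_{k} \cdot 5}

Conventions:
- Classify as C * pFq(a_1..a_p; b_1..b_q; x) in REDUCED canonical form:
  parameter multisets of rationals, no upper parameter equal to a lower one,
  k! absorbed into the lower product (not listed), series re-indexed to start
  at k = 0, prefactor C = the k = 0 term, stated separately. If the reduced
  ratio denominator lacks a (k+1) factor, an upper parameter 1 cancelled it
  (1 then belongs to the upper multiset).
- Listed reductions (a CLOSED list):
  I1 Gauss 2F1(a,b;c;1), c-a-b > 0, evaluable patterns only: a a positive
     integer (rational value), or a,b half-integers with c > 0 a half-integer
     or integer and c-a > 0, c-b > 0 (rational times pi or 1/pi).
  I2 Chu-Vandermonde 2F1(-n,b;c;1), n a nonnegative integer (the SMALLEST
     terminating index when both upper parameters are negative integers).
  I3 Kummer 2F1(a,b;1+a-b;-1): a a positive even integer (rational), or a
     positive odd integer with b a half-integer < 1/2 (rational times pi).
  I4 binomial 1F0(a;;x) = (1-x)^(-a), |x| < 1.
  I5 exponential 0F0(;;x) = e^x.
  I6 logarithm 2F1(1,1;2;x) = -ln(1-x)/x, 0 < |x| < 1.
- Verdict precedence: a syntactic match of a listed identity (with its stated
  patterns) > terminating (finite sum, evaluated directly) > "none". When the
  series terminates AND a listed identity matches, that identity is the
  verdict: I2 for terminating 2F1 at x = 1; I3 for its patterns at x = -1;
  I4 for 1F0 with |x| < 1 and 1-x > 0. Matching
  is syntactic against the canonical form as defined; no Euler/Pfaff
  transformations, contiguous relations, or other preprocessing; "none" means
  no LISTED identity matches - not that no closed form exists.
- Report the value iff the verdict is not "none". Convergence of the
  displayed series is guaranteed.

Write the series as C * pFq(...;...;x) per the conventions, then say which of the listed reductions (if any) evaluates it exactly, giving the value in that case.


This is -1 * 3F2(-3, \frac{2}{3}, \frac{3}{2}; -\frac{4}{3}, -\frac{1}{4}; -\frac{3}{7}) in reduced canonical form. Verdict: terminating - no listed pattern fits, but -3 in the upper list cuts the series at k = 3; direct evaluation. Its exact value is \frac{18584}{343}.

Structural cue: with t_0 = -1, the constant factors (C = -1) combine into one prefactor.
Ratio: r(k) = -\frac{3}{7} * (k-3) (k+\frac{2}{3}) (k+\frac{3}{2}) / [(k-\frac{4}{3}) (k-\frac{1}{4}) (k+1)] ; factor over Q: parameters, x = -\frac{3}{7}, and C = -1.


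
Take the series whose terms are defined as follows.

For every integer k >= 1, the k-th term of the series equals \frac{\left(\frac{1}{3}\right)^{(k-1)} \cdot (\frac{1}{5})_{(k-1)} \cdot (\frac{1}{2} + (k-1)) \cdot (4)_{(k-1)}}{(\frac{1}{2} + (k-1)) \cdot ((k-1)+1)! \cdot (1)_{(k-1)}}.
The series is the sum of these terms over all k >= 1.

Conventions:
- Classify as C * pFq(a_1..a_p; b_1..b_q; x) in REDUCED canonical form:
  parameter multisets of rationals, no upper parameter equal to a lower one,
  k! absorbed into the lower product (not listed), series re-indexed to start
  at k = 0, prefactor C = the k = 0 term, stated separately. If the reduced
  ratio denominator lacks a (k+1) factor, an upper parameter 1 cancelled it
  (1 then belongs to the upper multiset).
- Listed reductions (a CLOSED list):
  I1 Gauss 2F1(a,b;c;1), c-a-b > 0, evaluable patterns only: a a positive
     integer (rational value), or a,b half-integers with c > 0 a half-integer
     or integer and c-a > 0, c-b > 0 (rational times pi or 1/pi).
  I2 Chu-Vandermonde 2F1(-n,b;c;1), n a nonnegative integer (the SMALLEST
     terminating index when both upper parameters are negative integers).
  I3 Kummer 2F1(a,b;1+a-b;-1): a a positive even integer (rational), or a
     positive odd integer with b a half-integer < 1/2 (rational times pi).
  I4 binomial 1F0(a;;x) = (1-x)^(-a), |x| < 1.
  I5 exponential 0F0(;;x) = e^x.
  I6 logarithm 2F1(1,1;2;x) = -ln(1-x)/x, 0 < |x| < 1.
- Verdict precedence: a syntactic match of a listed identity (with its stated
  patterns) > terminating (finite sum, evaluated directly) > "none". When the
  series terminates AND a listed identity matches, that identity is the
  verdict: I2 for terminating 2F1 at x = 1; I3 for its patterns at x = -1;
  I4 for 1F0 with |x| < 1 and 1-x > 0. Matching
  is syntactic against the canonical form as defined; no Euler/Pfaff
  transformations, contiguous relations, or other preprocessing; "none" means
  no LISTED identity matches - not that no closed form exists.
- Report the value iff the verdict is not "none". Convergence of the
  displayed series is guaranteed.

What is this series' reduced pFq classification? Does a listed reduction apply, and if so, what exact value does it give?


Reduced: x = \frac{1}{3}, 2F1, upper = {\frac{1}{5}, 4}, lower = {2}, C = 1. Verdict: none. Every listed pattern misses the 2F1 form at \frac{1}{3}, upper {\frac{1}{5}, 4}.

Key observation: t_0 = 1 here, and (1)_k (C = 1, x = 1/3) is k! itself.
Step ratio: r(k) = \frac{1}{3} * (k+\frac{1}{5}) (k+4) / [(k+2) (k+1)] ; factor over Q: parameters, x = \frac{1}{3}, and C = 1.


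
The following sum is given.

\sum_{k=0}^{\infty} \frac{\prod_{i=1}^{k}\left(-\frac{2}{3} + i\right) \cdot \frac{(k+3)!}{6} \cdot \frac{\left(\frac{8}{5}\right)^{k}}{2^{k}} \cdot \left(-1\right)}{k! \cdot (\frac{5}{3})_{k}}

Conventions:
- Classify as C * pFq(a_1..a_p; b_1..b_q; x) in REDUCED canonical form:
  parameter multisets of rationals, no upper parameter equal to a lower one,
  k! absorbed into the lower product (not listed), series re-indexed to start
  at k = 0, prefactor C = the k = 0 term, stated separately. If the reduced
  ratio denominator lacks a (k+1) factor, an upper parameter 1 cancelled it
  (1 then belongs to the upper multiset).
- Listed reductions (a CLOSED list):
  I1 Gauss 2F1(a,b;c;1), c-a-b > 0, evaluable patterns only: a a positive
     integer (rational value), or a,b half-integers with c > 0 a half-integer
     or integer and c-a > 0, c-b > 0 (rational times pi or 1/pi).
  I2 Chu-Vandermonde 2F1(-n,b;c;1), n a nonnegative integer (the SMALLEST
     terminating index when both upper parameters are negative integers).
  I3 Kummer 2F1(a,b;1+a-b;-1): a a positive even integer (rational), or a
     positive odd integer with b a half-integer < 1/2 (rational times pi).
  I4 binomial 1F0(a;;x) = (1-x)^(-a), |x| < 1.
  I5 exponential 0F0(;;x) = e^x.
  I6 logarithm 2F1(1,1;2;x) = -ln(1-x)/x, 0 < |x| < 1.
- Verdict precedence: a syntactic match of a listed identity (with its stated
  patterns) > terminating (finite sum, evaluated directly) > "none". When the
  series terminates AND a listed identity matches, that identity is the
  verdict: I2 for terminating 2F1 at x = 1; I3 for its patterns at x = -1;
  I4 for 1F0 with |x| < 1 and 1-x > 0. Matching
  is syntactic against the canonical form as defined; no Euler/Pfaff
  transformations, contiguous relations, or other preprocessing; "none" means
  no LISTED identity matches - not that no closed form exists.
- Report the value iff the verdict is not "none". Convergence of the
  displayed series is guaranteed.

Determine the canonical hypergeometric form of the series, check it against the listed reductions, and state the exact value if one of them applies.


Prefactor -1, argument \frac{4}{5}: 2F1 with upper {\frac{1}{3}, 4} over lower {\frac{5}{3}}. Verdict: none - at argument \frac{4}{5} the multisets {\frac{1}{3}, 4} ; {\frac{5}{3}} match no listed identity.

Key observation: t_0 being -1, the running product (C = -1, x = 4/5) telescopes to a rising factorial.
Step ratio: r(k) = \frac{4}{5} * (k+\frac{1}{3}) (k+4) / [(k+\frac{5}{3}) (k+1)] - rational in k, leading ratio \frac{4}{5}; with t_0 = -1, classification follows.
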